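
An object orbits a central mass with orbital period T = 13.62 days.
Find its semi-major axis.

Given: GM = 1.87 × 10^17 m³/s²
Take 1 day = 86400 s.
T = 13.62 days = 1.17677 × 10^6 s
GM = 1.87 × 10^17 m³/s²
Kepler's third law: a³ = GM T² / (4π²)
T² = 1.38478 × 10^12 s²
a³ = (1.87 × 10^17) × (1.38478 × 10^12) / (4π²) = 6.55939 × 10^27 m³
a = (a³)^(1/3) = 1.87192 × 10^9 m ≈ 1.872 Gm

Final answer: 1.872 Gm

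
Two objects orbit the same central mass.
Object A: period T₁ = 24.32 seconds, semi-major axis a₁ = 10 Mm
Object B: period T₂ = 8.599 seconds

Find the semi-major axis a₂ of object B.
T₁ = 24.32 seconds
T₂ = 8.599 seconds
a₁ = 10 Mm = 1 × 10^7 m
Kepler's third law: (T₂/T₁)² = (a₂/a₁)³  ⇒  a₂ = a₁ (T₂/T₁)^(2/3)
T₂/T₁ = 0.353577
(T₂/T₁)^(2/3) = 0.500023
a₂ = 1 × 10^7 m × 0.500023 = 5.00023 × 10^6 m ≈ 5 Mm

Final answer: a₂ = 5 Mm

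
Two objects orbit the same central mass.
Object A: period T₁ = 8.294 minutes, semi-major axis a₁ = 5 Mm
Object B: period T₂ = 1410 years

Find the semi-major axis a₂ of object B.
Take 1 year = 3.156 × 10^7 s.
T₁ = 8.294 minutes = 497.64 s
T₂ = 1410 years = 4.44996 × 10^10 s
a₁ = 5 Mm = 5 × 10^6 m
Kepler's third law: (T₂/T₁)² = (a₂/a₁)³  ⇒  a₂ = a₁ (T₂/T₁)^(2/3)
T₂/T₁ = 8.94213 × 10^7
(T₂/T₁)^(2/3) = 199968
a₂ = 5 × 10^6 m × 199968 = 9.9984 × 10^11 m ≈ 999.8 Gm

Final answer: a₂ = 999.8 Gm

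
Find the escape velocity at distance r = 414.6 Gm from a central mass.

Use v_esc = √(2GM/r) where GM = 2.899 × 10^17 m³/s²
r = 414.6 Gm = 4.146 × 10^11 m
GM = 2.899 × 10^17 m³/s²
2GM/r = 2 × (2.899 × 10^17) / (4.146 × 10^11) = 1.39846 × 10^6 m²/s²
v_esc = √(2GM/r) = 1182.56 m/s ≈ 1.183 km/s

Final answer: 1.183 km/s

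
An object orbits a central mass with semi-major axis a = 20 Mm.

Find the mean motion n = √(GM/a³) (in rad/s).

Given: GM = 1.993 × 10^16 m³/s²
a = 20 Mm = 2 × 10^7 m
GM = 1.993 × 10^16 m³/s²
a³ = 8 × 10^21 m³
GM/a³ = (1.993 × 10^16) / (8 × 10^21) = 2.49125 × 10^-6 s⁻²
n = √(GM/a³) = 0.00157837 rad/s ≈ 0.001578 rad/s

Final answer: n = 0.001578 rad/s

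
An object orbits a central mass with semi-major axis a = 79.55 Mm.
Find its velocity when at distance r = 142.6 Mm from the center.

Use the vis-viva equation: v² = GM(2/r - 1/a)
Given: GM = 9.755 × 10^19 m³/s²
a = 79.55 Mm = 7.955 × 10^7 m
r = 142.6 Mm = 1.426 × 10^8 m
GM = 9.755 × 10^19 m³/s²
2/r − 1/a = 1.40252 × 10^-8 − 1.25707 × 10^-8 = 1.45454 × 10^-9 m⁻¹
v² = GM (2/r − 1/a) = 1.4189 × 10^11 m²/s²
v = 376683 m/s ≈ 376.7 km/s

Final answer: 376.7 km/s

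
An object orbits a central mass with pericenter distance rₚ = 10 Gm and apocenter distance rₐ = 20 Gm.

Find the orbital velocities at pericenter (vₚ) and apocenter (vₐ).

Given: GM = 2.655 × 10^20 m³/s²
rₚ = 10 Gm = 1 × 10^10 m
rₐ = 20 Gm = 2 × 10^10 m
GM = 2.655 × 10^20 m³/s²
a = (rₚ + rₐ)/2 = 1.5 × 10^10 m
Vis-viva: v² = GM (2/r − 1/a)
vₚ² = 2.655 × 10^20 × (2 × 10^-10 − 6.66667 × 10^-11) = 3.54 × 10^10 m²/s²
vₚ = 188149 m/s ≈ 188.1 km/s
vₐ² = 2.655 × 10^20 × (1 × 10^-10 − 6.66667 × 10^-11) = 8.85 × 10^9 m²/s²
vₐ = 94074.4 m/s ≈ 94.07 km/s

Final answer: vₚ = 188.1 km/s, vₐ = 94.07 km/s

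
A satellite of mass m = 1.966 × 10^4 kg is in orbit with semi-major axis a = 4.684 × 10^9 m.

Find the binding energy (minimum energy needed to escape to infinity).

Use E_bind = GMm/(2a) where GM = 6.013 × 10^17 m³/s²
a = 4.684 × 10^9 m
GM = 6.013 × 10^17 m³/s²
m = 1.966 × 10^4 kg
GMm = 6.013 × 10^17 × 19660 = 1.18216 × 10^22 m³·kg/s²
2a = 9.368 × 10^9 m
E_bind = GMm/(2a) = 1.26191 × 10^12 J ≈ 1.262 TJ

Final answer: 1.262 TJ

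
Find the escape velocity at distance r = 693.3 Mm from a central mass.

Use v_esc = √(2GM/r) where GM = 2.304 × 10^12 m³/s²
r = 693.3 Mm = 6.933 × 10^8 m
GM = 2.304 × 10^12 m³/s²
2GM/r = 2 × (2.304 × 10^12) / (6.933 × 10^8) = 6646.47 m²/s²
v_esc = √(2GM/r) = 81.5259 m/s ≈ 81.53 m/s

Final answer: 81.53 m/s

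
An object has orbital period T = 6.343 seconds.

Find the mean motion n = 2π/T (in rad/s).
T = 6.343 seconds
n = 2π / 6.343 s = 0.99057 rad/s ≈ 0.9906 rad/s

Final answer: n = 0.9906 rad/s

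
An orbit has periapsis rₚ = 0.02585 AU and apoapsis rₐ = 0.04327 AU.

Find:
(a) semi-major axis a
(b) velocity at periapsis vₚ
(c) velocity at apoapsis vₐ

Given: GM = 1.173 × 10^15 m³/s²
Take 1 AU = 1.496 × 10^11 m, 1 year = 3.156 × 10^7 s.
rₚ = 0.02585 AU = 3.86716 × 10^9 m
rₐ = 0.04327 AU = 6.47319 × 10^9 m
GM = 1.173 × 10^15 m³/s²
a = (rₚ + rₐ)/2 = 5.17018 × 10^9 m
e = (rₐ − rₚ)/(rₐ + rₚ) = (2.60603 × 10^9) / (1.03404 × 10^10) = 0.252025
(a) a = 5.17018 × 10^9 m ≈ 0.03456 AU
(b) vₚ² = GM (2/rₚ − 1/a) = 1.173 × 10^15 × (5.17175 × 10^-10 − 1.93417 × 10^-10) = 379769 m²/s²;  vₚ = 616.254 m/s ≈ 0.13 AU/year
(c) vₐ² = GM (2/rₐ − 1/a) = 1.173 × 10^15 × (3.08967 × 10^-10 − 1.93417 × 10^-10) = 135540 m²/s²;  vₐ = 368.157 m/s ≈ 368.2 m/s

Final answer:
(a) semi-major axis a = 0.03456 AU
(b) velocity at periapsis vₚ = 0.13 AU/year
(c) velocity at apoapsis vₐ = 368.2 m/s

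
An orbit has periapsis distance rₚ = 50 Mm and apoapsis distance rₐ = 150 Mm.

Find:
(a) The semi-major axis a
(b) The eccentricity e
rₚ = 50 Mm = 5 × 10^7 m
rₐ = 150 Mm = 1.5 × 10^8 m
(a) a = (rₚ + rₐ)/2 = 1 × 10^8 m ≈ 100 Mm
(b) e = (rₐ − rₚ)/(rₐ + rₚ) = (1 × 10^8) / (2 × 10^8) = 0.5

Final answer:
(a) a = 100 Mm
(b) e = 0.5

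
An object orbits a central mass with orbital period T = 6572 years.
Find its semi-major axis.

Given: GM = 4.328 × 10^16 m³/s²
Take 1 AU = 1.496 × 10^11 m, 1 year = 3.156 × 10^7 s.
T = 6572 years = 2.07412 × 10^11 s
GM = 4.328 × 10^16 m³/s²
Kepler's third law: a³ = GM T² / (4π²)
T² = 4.30199 × 10^22 s²
a³ = (4.328 × 10^16) × (4.30199 × 10^22) / (4π²) = 4.71625 × 10^37 m³
a = (a³)^(1/3) = 3.61298 × 10^12 m ≈ 24.15 AU

Final answer: 24.15 AU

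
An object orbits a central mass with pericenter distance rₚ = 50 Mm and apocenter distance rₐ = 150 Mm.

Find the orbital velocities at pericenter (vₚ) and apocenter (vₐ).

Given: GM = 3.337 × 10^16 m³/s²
rₚ = 50 Mm = 5 × 10^7 m
rₐ = 150 Mm = 1.5 × 10^8 m
GM = 3.337 × 10^16 m³/s²
a = (rₚ + rₐ)/2 = 1 × 10^8 m
Vis-viva: v² = GM (2/r − 1/a)
vₚ² = 3.337 × 10^16 × (4 × 10^-8 − 1 × 10^-8) = 1.0011 × 10^9 m²/s²
vₚ = 31640.2 m/s ≈ 31.64 km/s
vₐ² = 3.337 × 10^16 × (1.33333 × 10^-8 − 1 × 10^-8) = 1.11233 × 10^8 m²/s²
vₐ = 10546.7 m/s ≈ 10.55 km/s

Final answer: vₚ = 31.64 km/s, vₐ = 10.55 km/s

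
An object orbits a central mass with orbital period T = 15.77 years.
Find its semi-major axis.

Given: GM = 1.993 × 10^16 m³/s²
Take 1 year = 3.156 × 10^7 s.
T = 15.77 years = 4.97701 × 10^8 s
GM = 1.993 × 10^16 m³/s²
Kepler's third law: a³ = GM T² / (4π²)
T² = 2.47706 × 10^17 s²
a³ = (1.993 × 10^16) × (2.47706 × 10^17) / (4π²) = 1.2505 × 10^32 m³
a = (a³)^(1/3) = 5.00067 × 10^10 m ≈ 50.01 Gm

Final answer: 50.01 Gm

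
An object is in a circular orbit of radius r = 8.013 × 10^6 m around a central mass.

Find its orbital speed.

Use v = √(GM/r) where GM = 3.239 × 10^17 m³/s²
r = 8.013 × 10^6 m
GM = 3.239 × 10^17 m³/s²
GM/r = (3.239 × 10^17) / (8.013 × 10^6) = 4.04218 × 10^10 m²/s²
v = √(GM/r) = 201052 m/s ≈ 201.1 km/s

Final answer: 201.1 km/s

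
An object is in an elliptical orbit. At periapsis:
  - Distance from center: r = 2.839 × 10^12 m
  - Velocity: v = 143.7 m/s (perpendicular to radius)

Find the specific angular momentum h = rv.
r = 2.839 × 10^12 m
v = 143.7 m/s
h = rv = 2.839 × 10^12 × 143.7 = 4.07964 × 10^14 m²/s ≈ 4.08 × 10^14 m²/s

Final answer: h = 4.08 × 10^14 m²/s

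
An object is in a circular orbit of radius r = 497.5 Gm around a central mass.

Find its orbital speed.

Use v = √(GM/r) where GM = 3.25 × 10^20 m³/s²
r = 497.5 Gm = 4.975 × 10^11 m
GM = 3.25 × 10^20 m³/s²
GM/r = (3.25 × 10^20) / (4.975 × 10^11) = 6.53266 × 10^8 m²/s²
v = √(GM/r) = 25559.1 m/s ≈ 25.56 km/s

Final answer: 25.56 km/s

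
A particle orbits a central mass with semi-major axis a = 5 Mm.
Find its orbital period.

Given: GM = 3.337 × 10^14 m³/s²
a = 5 Mm = 5 × 10^6 m
GM = 3.337 × 10^14 m³/s²
a³ = 1.25 × 10^20 m³
T = 2π √(a³/GM) = 2π √((1.25 × 10^20) / (3.337 × 10^14)) = 2π × 612.036 s
T = 3845.54 s ≈ 1.068 hours

Final answer: 1.068 hours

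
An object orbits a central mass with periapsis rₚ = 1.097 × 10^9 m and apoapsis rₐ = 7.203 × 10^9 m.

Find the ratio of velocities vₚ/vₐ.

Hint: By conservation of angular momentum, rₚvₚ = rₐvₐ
rₚ = 1.097 × 10^9 m
rₐ = 7.203 × 10^9 m
rₚvₚ = rₐvₐ  ⇒  vₚ/vₐ = rₐ/rₚ
vₚ/vₐ = (7.203 × 10^9) / (1.097 × 10^9) = 6.56609

Final answer: vₚ/vₐ = 6.566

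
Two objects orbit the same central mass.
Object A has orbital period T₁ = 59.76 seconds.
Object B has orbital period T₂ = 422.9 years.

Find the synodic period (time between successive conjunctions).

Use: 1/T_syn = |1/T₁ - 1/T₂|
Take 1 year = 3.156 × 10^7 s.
T₁ = 59.76 seconds
T₂ = 422.9 years = 1.33467 × 10^10 s
1/T₁ = 0.0167336 s⁻¹
1/T₂ = 7.49248 × 10^-11 s⁻¹
|1/T₁ − 1/T₂| = 0.0167336 s⁻¹
T_syn = 1 / |1/T₁ − 1/T₂| = 59.76 s ≈ 59.76 seconds

Final answer: T_syn = 59.76 seconds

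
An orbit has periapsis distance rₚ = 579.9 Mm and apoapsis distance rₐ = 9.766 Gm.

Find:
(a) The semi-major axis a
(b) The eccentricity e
rₚ = 579.9 Mm = 5.799 × 10^8 m
rₐ = 9.766 Gm = 9.766 × 10^9 m
(a) a = (rₚ + rₐ)/2 = 5.17295 × 10^9 m ≈ 5.173 Gm
(b) e = (rₐ − rₚ)/(rₐ + rₚ) = (9.1861 × 10^9) / (1.03459 × 10^10) = 0.887898

Final answer:
(a) a = 5.173 Gm
(b) e = 0.8879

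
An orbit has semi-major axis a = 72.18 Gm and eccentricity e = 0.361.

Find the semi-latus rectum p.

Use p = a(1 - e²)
a = 72.18 Gm = 7.218 × 10^10 m
e = 0.361,  e² = 0.130321,  1 − e² = 0.869679
p = a(1 − e²) = 7.218 × 10^10 m × 0.869679 = 6.27734 × 10^10 m ≈ 62.77 Gm

Final answer: p = 62.77 Gm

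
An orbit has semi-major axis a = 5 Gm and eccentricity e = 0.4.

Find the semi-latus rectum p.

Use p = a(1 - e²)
a = 5 Gm = 5 × 10^9 m
e = 0.4,  e² = 0.16,  1 − e² = 0.84
p = a(1 − e²) = 5 × 10^9 m × 0.84 = 4.2 × 10^9 m ≈ 4.2 Gm

Final answer: p = 4.2 Gm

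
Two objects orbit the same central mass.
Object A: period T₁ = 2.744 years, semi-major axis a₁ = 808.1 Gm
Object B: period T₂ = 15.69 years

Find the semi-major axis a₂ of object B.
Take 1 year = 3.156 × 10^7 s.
T₁ = 2.744 years = 8.66006 × 10^7 s
T₂ = 15.69 years = 4.95176 × 10^8 s
a₁ = 808.1 Gm = 8.081 × 10^11 m
Kepler's third law: (T₂/T₁)² = (a₂/a₁)³  ⇒  a₂ = a₁ (T₂/T₁)^(2/3)
T₂/T₁ = 5.71793
(T₂/T₁)^(2/3) = 3.19761
a₂ = 8.081 × 10^11 m × 3.19761 = 2.58399 × 10^12 m ≈ 2.584 Tm

Final answer: a₂ = 2.584 Tm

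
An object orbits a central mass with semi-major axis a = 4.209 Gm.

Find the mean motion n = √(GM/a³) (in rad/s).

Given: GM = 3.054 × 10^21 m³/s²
a = 4.209 Gm = 4.209 × 10^9 m
GM = 3.054 × 10^21 m³/s²
a³ = 7.45653 × 10^28 m³
GM/a³ = (3.054 × 10^21) / (7.45653 × 10^28) = 4.09574 × 10^-8 s⁻²
n = √(GM/a³) = 0.000202379 rad/s ≈ 0.0002024 rad/s

Final answer: n = 0.0002024 rad/s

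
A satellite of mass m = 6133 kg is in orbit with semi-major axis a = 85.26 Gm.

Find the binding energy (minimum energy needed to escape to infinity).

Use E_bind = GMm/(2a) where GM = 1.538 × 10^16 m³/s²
a = 85.26 Gm = 8.526 × 10^10 m
GM = 1.538 × 10^16 m³/s²
m = 6133 kg
GMm = 1.538 × 10^16 × 6133 = 9.43255 × 10^19 m³·kg/s²
2a = 1.7052 × 10^11 m
E_bind = GMm/(2a) = 5.53164 × 10^8 J ≈ 553.2 MJ

Final answer: 553.2 MJ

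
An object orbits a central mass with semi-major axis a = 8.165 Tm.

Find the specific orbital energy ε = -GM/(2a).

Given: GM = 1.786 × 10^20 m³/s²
a = 8.165 Tm = 8.165 × 10^12 m
GM = 1.786 × 10^20 m³/s²
2a = 1.633 × 10^13 m
ε = −GM/(2a) = -1.09369 × 10^7 J/kg ≈ -10.94 MJ/kg

Final answer: -10.94 MJ/kg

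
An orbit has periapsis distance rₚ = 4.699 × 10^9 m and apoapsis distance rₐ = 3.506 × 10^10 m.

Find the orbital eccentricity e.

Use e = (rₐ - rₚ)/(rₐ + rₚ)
rₚ = 4.699 × 10^9 m
rₐ = 3.506 × 10^10 m
rₐ − rₚ = 3.0361 × 10^10 m
rₐ + rₚ = 3.9759 × 10^10 m
e = (rₐ − rₚ)/(rₐ + rₚ) = 0.763626

Final answer: e = 0.7636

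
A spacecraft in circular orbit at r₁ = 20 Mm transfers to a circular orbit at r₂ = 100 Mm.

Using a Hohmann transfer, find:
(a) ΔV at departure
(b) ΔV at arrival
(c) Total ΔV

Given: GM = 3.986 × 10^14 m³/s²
r₁ = 20 Mm = 2 × 10^7 m
r₂ = 100 Mm = 1 × 10^8 m
GM = 3.986 × 10^14 m³/s²
Transfer ellipse: a_t = (r₁ + r₂)/2 = 6 × 10^7 m
Circular speed at r₁: v₁ = √(GM/r₁) = 4464.3 m/s
Transfer speed at r₁ (periapsis): v₁ₜ = √(GM(2/r₁ − 1/a_t)) = 5763.39 m/s
(a) ΔV₁ = v₁ₜ − v₁ = 1299.09 m/s ≈ 1.299 km/s
Circular speed at r₂: v₂ = √(GM/r₂) = 1996.5 m/s
Transfer speed at r₂ (apoapsis): v₂ₜ = √(GM(2/r₂ − 1/a_t)) = 1152.68 m/s
(b) ΔV₂ = v₂ − v₂ₜ = 843.819 m/s ≈ 843.8 m/s
(c) ΔV_total = ΔV₁ + ΔV₂ = 2142.91 m/s ≈ 2.143 km/s

Final answer:
(a) ΔV₁ = 1.299 km/s
(b) ΔV₂ = 843.8 m/s
(c) ΔV_total = 2.143 km/s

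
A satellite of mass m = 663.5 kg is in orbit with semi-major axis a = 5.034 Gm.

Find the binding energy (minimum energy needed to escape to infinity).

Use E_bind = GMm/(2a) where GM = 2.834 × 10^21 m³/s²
a = 5.034 Gm = 5.034 × 10^9 m
GM = 2.834 × 10^21 m³/s²
m = 663.5 kg
GMm = 2.834 × 10^21 × 663.5 = 1.88036 × 10^24 m³·kg/s²
2a = 1.0068 × 10^10 m
E_bind = GMm/(2a) = 1.86766 × 10^14 J ≈ 186.8 TJ

Final answer: 186.8 TJ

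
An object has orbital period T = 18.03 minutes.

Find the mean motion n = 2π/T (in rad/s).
T = 18.03 minutes = 1081.8 s
n = 2π / 1081.8 s = 0.00580808 rad/s ≈ 0.005808 rad/s

Final answer: n = 0.005808 rad/s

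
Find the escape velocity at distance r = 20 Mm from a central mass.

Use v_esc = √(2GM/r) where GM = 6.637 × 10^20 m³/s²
r = 20 Mm = 2 × 10^7 m
GM = 6.637 × 10^20 m³/s²
2GM/r = 2 × (6.637 × 10^20) / (2 × 10^7) = 6.637 × 10^13 m²/s²
v_esc = √(2GM/r) = 8.14678 × 10^6 m/s ≈ 8147 km/s

Final answer: 8147 km/s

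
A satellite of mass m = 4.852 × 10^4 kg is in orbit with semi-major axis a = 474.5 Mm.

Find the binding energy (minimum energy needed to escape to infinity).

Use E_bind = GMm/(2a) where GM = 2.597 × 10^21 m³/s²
a = 474.5 Mm = 4.745 × 10^8 m
GM = 2.597 × 10^21 m³/s²
m = 4.852 × 10^4 kg
GMm = 2.597 × 10^21 × 48520 = 1.26006 × 10^26 m³·kg/s²
2a = 9.49 × 10^8 m
E_bind = GMm/(2a) = 1.32778 × 10^17 J ≈ 132.8 PJ

Final answer: 132.8 PJ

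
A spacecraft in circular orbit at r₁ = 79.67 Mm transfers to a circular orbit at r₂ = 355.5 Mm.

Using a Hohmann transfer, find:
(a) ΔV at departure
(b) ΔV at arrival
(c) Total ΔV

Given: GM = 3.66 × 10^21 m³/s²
r₁ = 79.67 Mm = 7.967 × 10^7 m
r₂ = 355.5 Mm = 3.555 × 10^8 m
GM = 3.66 × 10^21 m³/s²
Transfer ellipse: a_t = (r₁ + r₂)/2 = 2.17585 × 10^8 m
Circular speed at r₁: v₁ = √(GM/r₁) = 6.77787 × 10^6 m/s
Transfer speed at r₁ (periapsis): v₁ₜ = √(GM(2/r₁ − 1/a_t)) = 8.6636 × 10^6 m/s
(a) ΔV₁ = v₁ₜ − v₁ = 1.88573 × 10^6 m/s ≈ 1886 km/s
Circular speed at r₂: v₂ = √(GM/r₂) = 3.20864 × 10^6 m/s
Transfer speed at r₂ (apoapsis): v₂ₜ = √(GM(2/r₂ − 1/a_t)) = 1.94157 × 10^6 m/s
(b) ΔV₂ = v₂ − v₂ₜ = 1.26707 × 10^6 m/s ≈ 1267 km/s
(c) ΔV_total = ΔV₁ + ΔV₂ = 3.1528 × 10^6 m/s ≈ 3153 km/s

Final answer:
(a) ΔV₁ = 1886 km/s
(b) ΔV₂ = 1267 km/s
(c) ΔV_total = 3153 km/s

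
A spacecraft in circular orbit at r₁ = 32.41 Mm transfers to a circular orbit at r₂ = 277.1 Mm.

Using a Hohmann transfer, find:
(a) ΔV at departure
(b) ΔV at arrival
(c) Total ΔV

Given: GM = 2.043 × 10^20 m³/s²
r₁ = 32.41 Mm = 3.241 × 10^7 m
r₂ = 277.1 Mm = 2.771 × 10^8 m
GM = 2.043 × 10^20 m³/s²
Transfer ellipse: a_t = (r₁ + r₂)/2 = 1.54755 × 10^8 m
Circular speed at r₁: v₁ = √(GM/r₁) = 2.5107 × 10^6 m/s
Transfer speed at r₁ (periapsis): v₁ₜ = √(GM(2/r₁ − 1/a_t)) = 3.35962 × 10^6 m/s
(a) ΔV₁ = v₁ₜ − v₁ = 848924 m/s ≈ 848.9 km/s
Circular speed at r₂: v₂ = √(GM/r₂) = 858649 m/s
Transfer speed at r₂ (apoapsis): v₂ₜ = √(GM(2/r₂ − 1/a_t)) = 392946 m/s
(b) ΔV₂ = v₂ − v₂ₜ = 465703 m/s ≈ 465.7 km/s
(c) ΔV_total = ΔV₁ + ΔV₂ = 1.31463 × 10^6 m/s ≈ 1315 km/s

Final answer:
(a) ΔV₁ = 848.9 km/s
(b) ΔV₂ = 465.7 km/s
(c) ΔV_total = 1315 km/s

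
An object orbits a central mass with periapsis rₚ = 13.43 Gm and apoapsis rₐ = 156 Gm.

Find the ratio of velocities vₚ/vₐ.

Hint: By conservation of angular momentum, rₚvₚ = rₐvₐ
rₚ = 13.43 Gm = 1.343 × 10^10 m
rₐ = 156 Gm = 1.56 × 10^11 m
rₚvₚ = rₐvₐ  ⇒  vₚ/vₐ = rₐ/rₚ
vₚ/vₐ = (1.56 × 10^11) / (1.343 × 10^10) = 11.6158

Final answer: vₚ/vₐ = 11.62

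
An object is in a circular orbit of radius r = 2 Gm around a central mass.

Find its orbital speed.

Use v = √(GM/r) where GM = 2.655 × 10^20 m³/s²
r = 2 Gm = 2 × 10^9 m
GM = 2.655 × 10^20 m³/s²
GM/r = (2.655 × 10^20) / (2 × 10^9) = 1.3275 × 10^11 m²/s²
v = √(GM/r) = 364349 m/s ≈ 364.3 km/s

Final answer: 364.3 km/s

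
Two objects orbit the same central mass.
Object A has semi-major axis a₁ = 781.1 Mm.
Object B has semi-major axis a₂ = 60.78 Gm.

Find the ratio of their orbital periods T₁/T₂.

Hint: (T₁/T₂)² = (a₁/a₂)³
a₁ = 781.1 Mm = 7.811 × 10^8 m
a₂ = 60.78 Gm = 6.078 × 10^10 m
a₁/a₂ = 0.0128513
T₁/T₂ = (a₁/a₂)^(3/2) = (0.0128513)^1.5 = 0.00145686

Final answer: T₁/T₂ = 0.001457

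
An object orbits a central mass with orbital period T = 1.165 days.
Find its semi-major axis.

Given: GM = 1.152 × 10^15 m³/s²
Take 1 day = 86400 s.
T = 1.165 days = 100656 s
GM = 1.152 × 10^15 m³/s²
Kepler's third law: a³ = GM T² / (4π²)
T² = 1.01316 × 10^10 s²
a³ = (1.152 × 10^15) × (1.01316 × 10^10) / (4π²) = 2.95646 × 10^23 m³
a = (a³)^(1/3) = 6.66179 × 10^7 m ≈ 6.662 × 10^7 m

Final answer: 6.662 × 10^7 m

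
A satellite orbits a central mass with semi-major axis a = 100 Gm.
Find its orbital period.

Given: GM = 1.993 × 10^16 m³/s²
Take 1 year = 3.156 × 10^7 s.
a = 100 Gm = 1 × 10^11 m
GM = 1.993 × 10^16 m³/s²
a³ = 1 × 10^33 m³
T = 2π √(a³/GM) = 2π √((1 × 10^33) / (1.993 × 10^16)) = 2π × 2.23999 × 10^8 s
T = 1.40743 × 10^9 s ≈ 44.6 years

Final answer: 44.6 years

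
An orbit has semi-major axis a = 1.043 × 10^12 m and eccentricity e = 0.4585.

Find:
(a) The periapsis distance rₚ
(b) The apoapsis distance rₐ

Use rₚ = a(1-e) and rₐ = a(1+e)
a = 1.043 × 10^12 m
e = 0.4585:  1 − e = 0.5415,  1 + e = 1.4585
(a) rₚ = a(1 − e) = 1.043 × 10^12 m × 0.5415 = 5.64784 × 10^11 m ≈ 5.648 × 10^11 m
(b) rₐ = a(1 + e) = 1.043 × 10^12 m × 1.4585 = 1.52122 × 10^12 m ≈ 1.521 × 10^12 m

Final answer:
(a) rₚ = 5.648 × 10^11 m
(b) rₐ = 1.521 × 10^12 m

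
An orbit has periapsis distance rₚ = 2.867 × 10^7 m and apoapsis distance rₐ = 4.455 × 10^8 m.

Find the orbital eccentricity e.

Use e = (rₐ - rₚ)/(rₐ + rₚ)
rₚ = 2.867 × 10^7 m
rₐ = 4.455 × 10^8 m
rₐ − rₚ = 4.1683 × 10^8 m
rₐ + rₚ = 4.7417 × 10^8 m
e = (rₐ − rₚ)/(rₐ + rₚ) = 0.879073

Final answer: e = 0.8791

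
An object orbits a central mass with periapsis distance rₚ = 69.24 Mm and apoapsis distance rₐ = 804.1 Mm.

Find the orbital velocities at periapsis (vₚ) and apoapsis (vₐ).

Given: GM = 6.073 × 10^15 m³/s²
rₚ = 69.24 Mm = 6.924 × 10^7 m
rₐ = 804.1 Mm = 8.041 × 10^8 m
GM = 6.073 × 10^15 m³/s²
a = (rₚ + rₐ)/2 = 4.3667 × 10^8 m
Vis-viva: v² = GM (2/r − 1/a)
vₚ² = 6.073 × 10^15 × (2.8885 × 10^-8 − 2.29006 × 10^-9) = 1.61511 × 10^8 m²/s²
vₚ = 12708.7 m/s ≈ 12.71 km/s
vₐ² = 6.073 × 10^15 × (2.48725 × 10^-9 − 2.29006 × 10^-9) = 1.19756 × 10^6 m²/s²
vₐ = 1094.33 m/s ≈ 1.094 km/s

Final answer: vₚ = 12.71 km/s, vₐ = 1.094 km/s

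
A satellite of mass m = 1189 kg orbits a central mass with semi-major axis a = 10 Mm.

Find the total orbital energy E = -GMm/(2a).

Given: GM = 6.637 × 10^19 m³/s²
a = 10 Mm = 1 × 10^7 m
GM = 6.637 × 10^19 m³/s²
2a = 2 × 10^7 m
GMm = 6.637 × 10^19 × 1189 = 7.89139 × 10^22 m³·kg/s²
E = −GMm/(2a) = -3.9457 × 10^15 J ≈ -3.946 PJ

Final answer: -3.946 PJ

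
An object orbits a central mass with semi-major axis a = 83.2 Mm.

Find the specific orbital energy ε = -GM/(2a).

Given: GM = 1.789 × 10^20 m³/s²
a = 83.2 Mm = 8.32 × 10^7 m
GM = 1.789 × 10^20 m³/s²
2a = 1.664 × 10^8 m
ε = −GM/(2a) = -1.07512 × 10^12 J/kg ≈ -1075 GJ/kg

Final answer: -1075 GJ/kg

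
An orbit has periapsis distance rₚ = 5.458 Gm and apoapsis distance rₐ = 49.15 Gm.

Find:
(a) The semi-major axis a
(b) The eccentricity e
rₚ = 5.458 Gm = 5.458 × 10^9 m
rₐ = 49.15 Gm = 4.915 × 10^10 m
(a) a = (rₚ + rₐ)/2 = 2.7304 × 10^10 m ≈ 27.3 Gm
(b) e = (rₐ − rₚ)/(rₐ + rₚ) = (4.3692 × 10^10) / (5.4608 × 10^10) = 0.800103

Final answer:
(a) a = 27.3 Gm
(b) e = 0.8001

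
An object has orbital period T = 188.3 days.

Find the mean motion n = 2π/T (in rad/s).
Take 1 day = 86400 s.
T = 188.3 days = 1.62691 × 10^7 s
n = 2π / (1.62691 × 10^7 s) = 3.86203 × 10^-7 rad/s ≈ 3.862 × 10^-7 rad/s

Final answer: n = 3.862 × 10^-7 rad/s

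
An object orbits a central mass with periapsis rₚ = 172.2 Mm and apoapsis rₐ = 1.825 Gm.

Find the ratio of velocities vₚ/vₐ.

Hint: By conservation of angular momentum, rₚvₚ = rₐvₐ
rₚ = 172.2 Mm = 1.722 × 10^8 m
rₐ = 1.825 Gm = 1.825 × 10^9 m
rₚvₚ = rₐvₐ  ⇒  vₚ/vₐ = rₐ/rₚ
vₚ/vₐ = (1.825 × 10^9) / (1.722 × 10^8) = 10.5981

Final answer: vₚ/vₐ = 10.6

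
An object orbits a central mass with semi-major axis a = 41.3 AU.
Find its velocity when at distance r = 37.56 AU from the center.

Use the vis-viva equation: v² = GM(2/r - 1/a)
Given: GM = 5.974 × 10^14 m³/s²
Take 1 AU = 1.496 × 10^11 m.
a = 41.3 AU = 6.17848 × 10^12 m
r = 37.56 AU = 5.61898 × 10^12 m
GM = 5.974 × 10^14 m³/s²
2/r − 1/a = 3.55937 × 10^-13 − 1.61852 × 10^-13 = 1.94085 × 10^-13 m⁻¹
v² = GM (2/r − 1/a) = 115.946 m²/s²
v = 10.7678 m/s ≈ 10.77 m/s

Final answer: 10.77 m/s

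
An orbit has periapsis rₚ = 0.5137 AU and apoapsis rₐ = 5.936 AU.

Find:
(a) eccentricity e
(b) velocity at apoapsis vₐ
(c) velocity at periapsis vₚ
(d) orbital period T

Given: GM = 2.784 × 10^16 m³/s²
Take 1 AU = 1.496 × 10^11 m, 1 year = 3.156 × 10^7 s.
rₚ = 0.5137 AU = 7.68495 × 10^10 m
rₐ = 5.936 AU = 8.88026 × 10^11 m
GM = 2.784 × 10^16 m³/s²
a = (rₚ + rₐ)/2 = 4.82438 × 10^11 m
e = (rₐ − rₚ)/(rₐ + rₚ) = (8.11176 × 10^11) / (9.64875 × 10^11) = 0.840706
(a) e = 0.840706 ≈ 0.8407
(b) vₐ² = GM (2/rₐ − 1/a) = 2.784 × 10^16 × (2.25219 × 10^-12 − 2.07281 × 10^-12) = 4993.95 m²/s²;  vₐ = 70.6679 m/s ≈ 70.67 m/s
(c) vₚ² = GM (2/rₚ − 1/a) = 2.784 × 10^16 × (2.60249 × 10^-11 − 2.07281 × 10^-12) = 666826 m²/s²;  vₚ = 816.594 m/s ≈ 0.1723 AU/year
(d) a³ = 1.12285 × 10^35 m³;  T = 2π √(a³/GM) = 2π × 2.00829 × 10^9 s = 1.26185 × 10^10 s ≈ 399.8 years

Final answer:
(a) eccentricity e = 0.8407
(b) velocity at apoapsis vₐ = 70.67 m/s
(c) velocity at periapsis vₚ = 0.1723 AU/year
(d) orbital period T = 399.8 years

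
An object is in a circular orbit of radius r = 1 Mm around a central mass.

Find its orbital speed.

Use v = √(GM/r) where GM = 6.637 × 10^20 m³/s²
r = 1 Mm = 1 × 10^6 m
GM = 6.637 × 10^20 m³/s²
GM/r = (6.637 × 10^20) / (1 × 10^6) = 6.637 × 10^14 m²/s²
v = √(GM/r) = 2.57624 × 10^7 m/s ≈ 2.576 × 10^4 km/s

Final answer: 2.576 × 10^4 km/s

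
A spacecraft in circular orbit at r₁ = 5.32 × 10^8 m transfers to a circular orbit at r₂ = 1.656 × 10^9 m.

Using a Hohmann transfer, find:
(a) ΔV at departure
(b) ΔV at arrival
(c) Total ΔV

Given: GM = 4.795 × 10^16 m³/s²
r₁ = 5.32 × 10^8 m
r₂ = 1.656 × 10^9 m
GM = 4.795 × 10^16 m³/s²
Transfer ellipse: a_t = (r₁ + r₂)/2 = 1.094 × 10^9 m
Circular speed at r₁: v₁ = √(GM/r₁) = 9493.77 m/s
Transfer speed at r₁ (periapsis): v₁ₜ = √(GM(2/r₁ − 1/a_t)) = 11680.5 m/s
(a) ΔV₁ = v₁ₜ − v₁ = 2186.7 m/s ≈ 2.187 km/s
Circular speed at r₂: v₂ = √(GM/r₂) = 5381.01 m/s
Transfer speed at r₂ (apoapsis): v₂ₜ = √(GM(2/r₂ − 1/a_t)) = 3752.42 m/s
(b) ΔV₂ = v₂ − v₂ₜ = 1628.6 m/s ≈ 1.629 km/s
(c) ΔV_total = ΔV₁ + ΔV₂ = 3815.29 m/s ≈ 3.815 km/s

Final answer:
(a) ΔV₁ = 2.187 km/s
(b) ΔV₂ = 1.629 km/s
(c) ΔV_total = 3.815 km/s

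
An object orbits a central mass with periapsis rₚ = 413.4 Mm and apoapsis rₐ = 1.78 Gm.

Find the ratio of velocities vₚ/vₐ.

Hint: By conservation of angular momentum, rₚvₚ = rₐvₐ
rₚ = 413.4 Mm = 4.134 × 10^8 m
rₐ = 1.78 Gm = 1.78 × 10^9 m
rₚvₚ = rₐvₐ  ⇒  vₚ/vₐ = rₐ/rₚ
vₚ/vₐ = (1.78 × 10^9) / (4.134 × 10^8) = 4.30576

Final answer: vₚ/vₐ = 4.306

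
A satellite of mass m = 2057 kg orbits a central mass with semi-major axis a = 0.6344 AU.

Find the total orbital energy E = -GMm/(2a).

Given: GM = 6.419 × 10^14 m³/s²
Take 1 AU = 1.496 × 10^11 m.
a = 0.6344 AU = 9.49062 × 10^10 m
GM = 6.419 × 10^14 m³/s²
2a = 1.89812 × 10^11 m
GMm = 6.419 × 10^14 × 2057 = 1.32039 × 10^18 m³·kg/s²
E = −GMm/(2a) = -6.95628 × 10^6 J ≈ -6.956 MJ

Final answer: -6.956 MJ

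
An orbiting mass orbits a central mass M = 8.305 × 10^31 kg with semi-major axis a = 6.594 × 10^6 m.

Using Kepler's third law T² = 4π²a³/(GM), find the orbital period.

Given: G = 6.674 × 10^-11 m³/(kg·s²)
M = 8.305 × 10^31 kg
GM = G × M = 6.674 × 10^-11 × 8.305 × 10^31 = 5.54276 × 10^21 m³/s²
a = 6.594 × 10^6 m
a³ = 2.86713 × 10^20 m³
T = 2π √(a³/GM) = 2π √((2.86713 × 10^20) / (5.54276 × 10^21)) = 2π × 0.227437 s
T = 1.42903 s ≈ 1.429 seconds

Final answer: 1.429 seconds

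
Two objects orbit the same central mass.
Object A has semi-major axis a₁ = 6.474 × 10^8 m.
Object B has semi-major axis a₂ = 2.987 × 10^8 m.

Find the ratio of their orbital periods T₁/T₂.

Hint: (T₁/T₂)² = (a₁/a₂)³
a₁ = 6.474 × 10^8 m
a₂ = 2.987 × 10^8 m
a₁/a₂ = 2.16739
T₁/T₂ = (a₁/a₂)^(3/2) = (2.16739)^1.5 = 3.19085

Final answer: T₁/T₂ = 3.191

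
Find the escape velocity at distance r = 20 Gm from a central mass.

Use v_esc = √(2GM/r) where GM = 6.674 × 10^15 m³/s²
r = 20 Gm = 2 × 10^10 m
GM = 6.674 × 10^15 m³/s²
2GM/r = 2 × (6.674 × 10^15) / (2 × 10^10) = 667400 m²/s²
v_esc = √(2GM/r) = 816.946 m/s ≈ 816.9 m/s

Final answer: 816.9 m/s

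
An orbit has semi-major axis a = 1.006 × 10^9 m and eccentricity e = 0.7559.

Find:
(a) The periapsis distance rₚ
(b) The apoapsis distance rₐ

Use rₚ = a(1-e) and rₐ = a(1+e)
a = 1.006 × 10^9 m
e = 0.7559:  1 − e = 0.2441,  1 + e = 1.7559
(a) rₚ = a(1 − e) = 1.006 × 10^9 m × 0.2441 = 2.45565 × 10^8 m ≈ 2.456 × 10^8 m
(b) rₐ = a(1 + e) = 1.006 × 10^9 m × 1.7559 = 1.76644 × 10^9 m ≈ 1.766 × 10^9 m

Final answer:
(a) rₚ = 2.456 × 10^8 m
(b) rₐ = 1.766 × 10^9 m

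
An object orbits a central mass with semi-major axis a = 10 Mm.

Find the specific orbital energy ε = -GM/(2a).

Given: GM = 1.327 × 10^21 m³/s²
a = 10 Mm = 1 × 10^7 m
GM = 1.327 × 10^21 m³/s²
2a = 2 × 10^7 m
ε = −GM/(2a) = -6.635 × 10^13 J/kg ≈ -6.635 × 10^4 GJ/kg

Final answer: -6.635 × 10^4 GJ/kg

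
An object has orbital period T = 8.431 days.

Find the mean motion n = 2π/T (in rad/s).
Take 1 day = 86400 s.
T = 8.431 days = 728438 s
n = 2π / 728438 s = 8.62555 × 10^-6 rad/s ≈ 8.626 × 10^-6 rad/s

Final answer: n = 8.626 × 10^-6 rad/s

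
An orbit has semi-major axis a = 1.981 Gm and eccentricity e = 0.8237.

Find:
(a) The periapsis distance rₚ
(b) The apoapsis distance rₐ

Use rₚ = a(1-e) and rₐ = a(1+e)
a = 1.981 Gm = 1.981 × 10^9 m
e = 0.8237:  1 − e = 0.1763,  1 + e = 1.8237
(a) rₚ = a(1 − e) = 1.981 × 10^9 m × 0.1763 = 3.4925 × 10^8 m ≈ 349.3 Mm
(b) rₐ = a(1 + e) = 1.981 × 10^9 m × 1.8237 = 3.61275 × 10^9 m ≈ 3.613 Gm

Final answer:
(a) rₚ = 349.3 Mm
(b) rₐ = 3.613 Gm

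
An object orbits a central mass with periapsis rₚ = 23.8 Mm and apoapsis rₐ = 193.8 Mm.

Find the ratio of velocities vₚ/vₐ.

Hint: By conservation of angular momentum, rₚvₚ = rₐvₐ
rₚ = 23.8 Mm = 2.38 × 10^7 m
rₐ = 193.8 Mm = 1.938 × 10^8 m
rₚvₚ = rₐvₐ  ⇒  vₚ/vₐ = rₐ/rₚ
vₚ/vₐ = (1.938 × 10^8) / (2.38 × 10^7) = 8.14286

Final answer: vₚ/vₐ = 8.143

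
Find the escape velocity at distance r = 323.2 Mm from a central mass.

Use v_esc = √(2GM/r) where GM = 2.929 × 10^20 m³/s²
r = 323.2 Mm = 3.232 × 10^8 m
GM = 2.929 × 10^20 m³/s²
2GM/r = 2 × (2.929 × 10^20) / (3.232 × 10^8) = 1.8125 × 10^12 m²/s²
v_esc = √(2GM/r) = 1.34629 × 10^6 m/s ≈ 1346 km/s

Final answer: 1346 km/s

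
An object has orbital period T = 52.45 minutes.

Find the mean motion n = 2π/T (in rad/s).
T = 52.45 minutes = 3147 s
n = 2π / 3147 s = 0.00199656 rad/s ≈ 0.001997 rad/s

Final answer: n = 0.001997 rad/s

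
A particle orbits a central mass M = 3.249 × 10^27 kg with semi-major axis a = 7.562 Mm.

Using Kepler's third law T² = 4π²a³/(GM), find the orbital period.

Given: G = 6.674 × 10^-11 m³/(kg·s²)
M = 3.249 × 10^27 kg
GM = G × M = 6.674 × 10^-11 × 3.249 × 10^27 = 2.16838 × 10^17 m³/s²
a = 7.562 Mm = 7.562 × 10^6 m
a³ = 4.32424 × 10^20 m³
T = 2π √(a³/GM) = 2π √((4.32424 × 10^20) / (2.16838 × 10^17)) = 2π × 44.6567 s
T = 280.587 s ≈ 4.676 minutes

Final answer: 4.676 minutes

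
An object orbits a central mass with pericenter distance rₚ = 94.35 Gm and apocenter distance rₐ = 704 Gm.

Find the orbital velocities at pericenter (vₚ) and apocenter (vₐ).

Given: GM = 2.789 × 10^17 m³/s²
rₚ = 94.35 Gm = 9.435 × 10^10 m
rₐ = 704 Gm = 7.04 × 10^11 m
GM = 2.789 × 10^17 m³/s²
a = (rₚ + rₐ)/2 = 3.99175 × 10^11 m
Vis-viva: v² = GM (2/r − 1/a)
vₚ² = 2.789 × 10^17 × (2.11977 × 10^-11 − 2.50517 × 10^-12) = 5.21334 × 10^6 m²/s²
vₚ = 2283.27 m/s ≈ 2.283 km/s
vₐ² = 2.789 × 10^17 × (2.84091 × 10^-12 − 2.50517 × 10^-12) = 93638.5 m²/s²
vₐ = 306.004 m/s ≈ 306 m/s

Final answer: vₚ = 2.283 km/s, vₐ = 306 m/s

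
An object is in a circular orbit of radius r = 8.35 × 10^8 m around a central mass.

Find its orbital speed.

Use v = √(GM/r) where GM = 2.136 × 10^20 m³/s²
r = 8.35 × 10^8 m
GM = 2.136 × 10^20 m³/s²
GM/r = (2.136 × 10^20) / (8.35 × 10^8) = 2.55808 × 10^11 m²/s²
v = √(GM/r) = 505775 m/s ≈ 505.8 km/s

Final answer: 505.8 km/s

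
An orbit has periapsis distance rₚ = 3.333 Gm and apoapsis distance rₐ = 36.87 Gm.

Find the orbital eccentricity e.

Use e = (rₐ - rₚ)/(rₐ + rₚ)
rₚ = 3.333 Gm = 3.333 × 10^9 m
rₐ = 36.87 Gm = 3.687 × 10^10 m
rₐ − rₚ = 3.3537 × 10^10 m
rₐ + rₚ = 4.0203 × 10^10 m
e = (rₐ − rₚ)/(rₐ + rₚ) = 0.834191

Final answer: e = 0.8342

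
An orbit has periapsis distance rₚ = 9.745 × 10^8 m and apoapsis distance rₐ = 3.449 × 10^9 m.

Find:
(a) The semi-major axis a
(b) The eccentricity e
rₚ = 9.745 × 10^8 m
rₐ = 3.449 × 10^9 m
(a) a = (rₚ + rₐ)/2 = 2.21175 × 10^9 m ≈ 2.212 × 10^9 m
(b) e = (rₐ − rₚ)/(rₐ + rₚ) = (2.4745 × 10^9) / (4.4235 × 10^9) = 0.559399

Final answer:
(a) a = 2.212 × 10^9 m
(b) e = 0.5594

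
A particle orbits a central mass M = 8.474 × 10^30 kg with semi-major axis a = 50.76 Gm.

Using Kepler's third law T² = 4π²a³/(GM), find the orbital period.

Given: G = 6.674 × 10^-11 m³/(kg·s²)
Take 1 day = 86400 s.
M = 8.474 × 10^30 kg
GM = G × M = 6.674 × 10^-11 × 8.474 × 10^30 = 5.65555 × 10^20 m³/s²
a = 50.76 Gm = 5.076 × 10^10 m
a³ = 1.30787 × 10^32 m³
T = 2π √(a³/GM) = 2π √((1.30787 × 10^32) / (5.65555 × 10^20)) = 2π × 480889 s
T = 3.02152 × 10^6 s ≈ 34.97 days

Final answer: 34.97 days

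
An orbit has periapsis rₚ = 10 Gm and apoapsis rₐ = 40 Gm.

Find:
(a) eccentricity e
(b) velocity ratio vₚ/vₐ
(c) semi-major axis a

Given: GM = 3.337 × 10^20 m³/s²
rₚ = 10 Gm = 1 × 10^10 m
rₐ = 40 Gm = 4 × 10^10 m
GM = 3.337 × 10^20 m³/s²
a = (rₚ + rₐ)/2 = 2.5 × 10^10 m
e = (rₐ − rₚ)/(rₐ + rₚ) = (3 × 10^10) / (5 × 10^10) = 0.6
(a) e = 0.6 ≈ 0.6
(b) vₚ/vₐ = rₐ/rₚ (angular momentum) = (4 × 10^10) / (1 × 10^10) = 4 ≈ 4
(c) a = 2.5 × 10^10 m ≈ 25 Gm

Final answer:
(a) eccentricity e = 0.6
(b) velocity ratio vₚ/vₐ = 4
(c) semi-major axis a = 25 Gm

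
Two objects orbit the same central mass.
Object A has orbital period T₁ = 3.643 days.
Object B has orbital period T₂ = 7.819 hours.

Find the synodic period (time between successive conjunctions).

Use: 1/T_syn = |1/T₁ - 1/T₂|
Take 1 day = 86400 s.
T₁ = 3.643 days = 314755 s
T₂ = 7.819 hours = 28148.4 s
1/T₁ = 3.17707 × 10^-6 s⁻¹
1/T₂ = 3.5526 × 10^-5 s⁻¹
|1/T₁ − 1/T₂| = 3.23489 × 10^-5 s⁻¹
T_syn = 1 / |1/T₁ − 1/T₂| = 30912.9 s ≈ 8.587 hours

Final answer: T_syn = 8.587 hours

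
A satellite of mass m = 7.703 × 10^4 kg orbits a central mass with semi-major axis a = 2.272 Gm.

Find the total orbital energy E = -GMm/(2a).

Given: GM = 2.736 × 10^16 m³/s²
a = 2.272 Gm = 2.272 × 10^9 m
GM = 2.736 × 10^16 m³/s²
2a = 4.544 × 10^9 m
GMm = 2.736 × 10^16 × 77030 = 2.10754 × 10^21 m³·kg/s²
E = −GMm/(2a) = -4.63807 × 10^11 J ≈ -463.8 GJ

Final answer: -463.8 GJ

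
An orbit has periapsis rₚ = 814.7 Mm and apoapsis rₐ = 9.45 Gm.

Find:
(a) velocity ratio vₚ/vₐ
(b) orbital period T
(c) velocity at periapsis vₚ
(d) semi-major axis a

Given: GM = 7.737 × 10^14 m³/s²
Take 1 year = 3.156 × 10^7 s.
rₚ = 814.7 Mm = 8.147 × 10^8 m
rₐ = 9.45 Gm = 9.45 × 10^9 m
GM = 7.737 × 10^14 m³/s²
a = (rₚ + rₐ)/2 = 5.13235 × 10^9 m
e = (rₐ − rₚ)/(rₐ + rₚ) = (8.6353 × 10^9) / (1.02647 × 10^10) = 0.841262
(a) vₚ/vₐ = rₐ/rₚ (angular momentum) = (9.45 × 10^9) / (8.147 × 10^8) = 11.5994 ≈ 11.6
(b) a³ = 1.35191 × 10^29 m³;  T = 2π √(a³/GM) = 2π × 1.32187 × 10^7 s = 8.30554 × 10^7 s ≈ 2.632 years
(c) vₚ² = GM (2/rₚ − 1/a) = 7.737 × 10^14 × (2.45489 × 10^-9 − 1.94843 × 10^-10) = 1.7486 × 10^6 m²/s²;  vₚ = 1322.35 m/s ≈ 1.322 km/s
(d) a = 5.13235 × 10^9 m ≈ 5.132 Gm

Final answer:
(a) velocity ratio vₚ/vₐ = 11.6
(b) orbital period T = 2.632 years
(c) velocity at periapsis vₚ = 1.322 km/s
(d) semi-major axis a = 5.132 Gm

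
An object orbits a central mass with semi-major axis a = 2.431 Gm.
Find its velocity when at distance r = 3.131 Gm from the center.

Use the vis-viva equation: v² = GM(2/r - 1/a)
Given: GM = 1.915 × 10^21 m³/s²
a = 2.431 Gm = 2.431 × 10^9 m
r = 3.131 Gm = 3.131 × 10^9 m
GM = 1.915 × 10^21 m³/s²
2/r − 1/a = 6.38774 × 10^-10 − 4.11353 × 10^-10 = 2.2742 × 10^-10 m⁻¹
v² = GM (2/r − 1/a) = 4.3551 × 10^11 m²/s²
v = 659932 m/s ≈ 659.9 km/s

Final answer: 659.9 km/s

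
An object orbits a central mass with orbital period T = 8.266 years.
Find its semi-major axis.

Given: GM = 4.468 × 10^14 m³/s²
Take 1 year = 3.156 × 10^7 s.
T = 8.266 years = 2.60875 × 10^8 s
GM = 4.468 × 10^14 m³/s²
Kepler's third law: a³ = GM T² / (4π²)
T² = 6.80557 × 10^16 s²
a³ = (4.468 × 10^14) × (6.80557 × 10^16) / (4π²) = 7.70226 × 10^29 m³
a = (a³)^(1/3) = 9.16655 × 10^9 m ≈ 9.167 Gm

Final answer: 9.167 Gm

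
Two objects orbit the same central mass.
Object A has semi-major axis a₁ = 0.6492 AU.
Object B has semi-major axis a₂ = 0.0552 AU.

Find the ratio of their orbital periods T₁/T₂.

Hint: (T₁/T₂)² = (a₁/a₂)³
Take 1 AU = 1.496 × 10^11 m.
a₁ = 0.6492 AU = 9.71203 × 10^10 m
a₂ = 0.0552 AU = 8.25792 × 10^9 m
a₁/a₂ = 11.7609
T₁/T₂ = (a₁/a₂)^(3/2) = (11.7609)^1.5 = 40.3329

Final answer: T₁/T₂ = 40.33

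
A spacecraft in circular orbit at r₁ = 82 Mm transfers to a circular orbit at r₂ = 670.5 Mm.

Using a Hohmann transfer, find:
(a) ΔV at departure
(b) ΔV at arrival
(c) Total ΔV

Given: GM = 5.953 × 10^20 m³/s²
r₁ = 82 Mm = 8.2 × 10^7 m
r₂ = 670.5 Mm = 6.705 × 10^8 m
GM = 5.953 × 10^20 m³/s²
Transfer ellipse: a_t = (r₁ + r₂)/2 = 3.7625 × 10^8 m
Circular speed at r₁: v₁ = √(GM/r₁) = 2.69439 × 10^6 m/s
Transfer speed at r₁ (periapsis): v₁ₜ = √(GM(2/r₁ − 1/a_t)) = 3.59685 × 10^6 m/s
(a) ΔV₁ = v₁ₜ − v₁ = 902455 m/s ≈ 902.5 km/s
Circular speed at r₂: v₂ = √(GM/r₂) = 942255 m/s
Transfer speed at r₂ (apoapsis): v₂ₜ = √(GM(2/r₂ − 1/a_t)) = 439883 m/s
(b) ΔV₂ = v₂ − v₂ₜ = 502372 m/s ≈ 502.4 km/s
(c) ΔV_total = ΔV₁ + ΔV₂ = 1.40483 × 10^6 m/s ≈ 1405 km/s

Final answer:
(a) ΔV₁ = 902.5 km/s
(b) ΔV₂ = 502.4 km/s
(c) ΔV_total = 1405 km/s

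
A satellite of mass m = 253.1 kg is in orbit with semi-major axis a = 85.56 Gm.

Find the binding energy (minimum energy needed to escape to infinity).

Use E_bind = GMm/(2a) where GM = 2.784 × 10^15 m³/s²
a = 85.56 Gm = 8.556 × 10^10 m
GM = 2.784 × 10^15 m³/s²
m = 253.1 kg
GMm = 2.784 × 10^15 × 253.1 = 7.0463 × 10^17 m³·kg/s²
2a = 1.7112 × 10^11 m
E_bind = GMm/(2a) = 4.11776 × 10^6 J ≈ 4.118 MJ

Final answer: 4.118 MJ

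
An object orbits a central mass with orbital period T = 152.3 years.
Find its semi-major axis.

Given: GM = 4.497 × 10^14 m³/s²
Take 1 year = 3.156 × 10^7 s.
T = 152.3 years = 4.80659 × 10^9 s
GM = 4.497 × 10^14 m³/s²
Kepler's third law: a³ = GM T² / (4π²)
T² = 2.31033 × 10^19 s²
a³ = (4.497 × 10^14) × (2.31033 × 10^19) / (4π²) = 2.6317 × 10^32 m³
a = (a³)^(1/3) = 6.40834 × 10^10 m ≈ 6.408 × 10^10 m

Final answer: 6.408 × 10^10 m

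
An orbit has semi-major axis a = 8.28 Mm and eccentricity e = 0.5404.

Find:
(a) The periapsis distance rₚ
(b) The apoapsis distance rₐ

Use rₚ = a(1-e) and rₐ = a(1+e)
a = 8.28 Mm = 8.28 × 10^6 m
e = 0.5404:  1 − e = 0.4596,  1 + e = 1.5404
(a) rₚ = a(1 − e) = 8.28 × 10^6 m × 0.4596 = 3.80549 × 10^6 m ≈ 3.805 Mm
(b) rₐ = a(1 + e) = 8.28 × 10^6 m × 1.5404 = 1.27545 × 10^7 m ≈ 12.75 Mm

Final answer:
(a) rₚ = 3.805 Mm
(b) rₐ = 12.75 Mm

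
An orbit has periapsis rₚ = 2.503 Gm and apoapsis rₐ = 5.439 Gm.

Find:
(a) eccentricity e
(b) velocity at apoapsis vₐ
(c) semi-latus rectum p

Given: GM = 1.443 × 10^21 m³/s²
rₚ = 2.503 Gm = 2.503 × 10^9 m
rₐ = 5.439 Gm = 5.439 × 10^9 m
GM = 1.443 × 10^21 m³/s²
a = (rₚ + rₐ)/2 = 3.971 × 10^9 m
e = (rₐ − rₚ)/(rₐ + rₚ) = (2.936 × 10^9) / (7.942 × 10^9) = 0.36968
(a) e = 0.36968 ≈ 0.3697
(b) vₐ² = GM (2/rₐ − 1/a) = 1.443 × 10^21 × (3.67715 × 10^-10 − 2.51826 × 10^-10) = 1.67228 × 10^11 m²/s²;  vₐ = 408935 m/s ≈ 408.9 km/s
(c) 1 − e² = 0.863337;  p = a(1 − e²) = 3.971 × 10^9 × 0.863337 = 3.42831 × 10^9 m ≈ 3.428 Gm

Final answer:
(a) eccentricity e = 0.3697
(b) velocity at apoapsis vₐ = 408.9 km/s
(c) semi-latus rectum p = 3.428 Gm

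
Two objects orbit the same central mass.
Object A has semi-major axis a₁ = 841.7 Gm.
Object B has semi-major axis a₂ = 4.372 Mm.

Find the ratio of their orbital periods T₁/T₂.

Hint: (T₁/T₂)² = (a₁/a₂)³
a₁ = 841.7 Gm = 8.417 × 10^11 m
a₂ = 4.372 Mm = 4.372 × 10^6 m
a₁/a₂ = 192521
T₁/T₂ = (a₁/a₂)^(3/2) = (192521)^1.5 = 8.44726 × 10^7

Final answer: T₁/T₂ = 8.447 × 10^7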